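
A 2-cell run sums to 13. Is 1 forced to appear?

No

Counterexample: {4,9} sums to 13 without using 1.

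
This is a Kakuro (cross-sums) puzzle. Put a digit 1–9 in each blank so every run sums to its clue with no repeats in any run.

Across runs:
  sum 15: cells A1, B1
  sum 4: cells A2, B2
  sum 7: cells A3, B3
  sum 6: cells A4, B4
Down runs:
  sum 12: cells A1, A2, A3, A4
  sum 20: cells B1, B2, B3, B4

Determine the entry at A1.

6

4 in 2 cells must be {1,3}.
Only 6 fits A1 under both its across sum 15 and down sum 12.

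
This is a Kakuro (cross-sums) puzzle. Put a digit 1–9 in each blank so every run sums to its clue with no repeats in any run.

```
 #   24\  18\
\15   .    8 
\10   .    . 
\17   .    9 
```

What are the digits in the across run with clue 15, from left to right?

17 in 2 cells must be {8,9}; 24 in 3 cells must be {7,8,9}.
R1C1 = 15 − 8 = 7 completes the 15 across.
R2C2 = 18 − 17 = 1 completes the 18 down.
R3C1 = 17 − 9 = 8 completes the 17 across.
R2C1 = 10 − 1 = 9 completes the 10 across.

7, 8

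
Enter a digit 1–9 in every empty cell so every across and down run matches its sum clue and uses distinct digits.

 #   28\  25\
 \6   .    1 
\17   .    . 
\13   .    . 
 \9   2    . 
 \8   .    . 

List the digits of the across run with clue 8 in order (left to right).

17 in 2 cells must be {8,9}.
R1C1 = 6 − 1 = 5 completes the 6 across.
R4C2 = 9 − 2 = 7 completes the 9 across.
Nothing is forced directly, so branch on R2C1, whose candidates are 8 or 9. If R2C1 = 9: that forces R2C2 = 8, after which R5C1 would have to be in {1,2,3,5,6,7} for the 8 across but in {4,8} for the 28 down — contradiction. So R2C1 = 8.
R2C2 = 17 − 8 = 9 completes the 17 across.
No cell is forced outright now. R3C2 can only be 5 or 6 (the digits allowed by both its 13 across and its 25 down). If R3C2 = 5: then R3C1 would have to be in {8} for the 13 across but in {4,6,7,9} for the 28 down — contradiction. So R3C2 = 6.
R3C1 = 13 − 6 = 7 completes the 13 across.
R5C1 = 28 − 22 = 6 completes the 28 down.
R5C2 = 8 − 6 = 2 completes the 8 across.

6 2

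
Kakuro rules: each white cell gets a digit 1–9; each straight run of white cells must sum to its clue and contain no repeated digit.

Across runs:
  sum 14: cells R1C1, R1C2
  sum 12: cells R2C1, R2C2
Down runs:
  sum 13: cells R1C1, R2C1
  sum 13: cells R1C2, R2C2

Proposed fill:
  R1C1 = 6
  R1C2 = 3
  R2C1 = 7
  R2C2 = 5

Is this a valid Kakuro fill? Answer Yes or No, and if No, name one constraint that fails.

No — the across run R1C1–R1C2 sums to 9, not 14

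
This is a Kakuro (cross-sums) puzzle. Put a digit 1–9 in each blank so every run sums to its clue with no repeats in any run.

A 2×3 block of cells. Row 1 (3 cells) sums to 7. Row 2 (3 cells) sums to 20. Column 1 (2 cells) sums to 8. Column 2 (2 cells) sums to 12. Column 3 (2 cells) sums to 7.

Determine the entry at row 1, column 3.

2

7 in 3 cells must be {1,2,4}.
The 7 across and the 12 down share only 4, so (1,2) = 4.
(2,2) = 12 − 4 = 8 completes the 12 down.
Nothing is forced directly, so branch on (2,3), whose candidates are 3 or 5. If (2,3) = 3: then (1,3) would have to be in {1,2} for the 7 across but in {4} for the 7 down — contradiction. So (2,3) = 5.
(1,3) = 7 − 5 = 2 completes the 7 down.
(2,1) = 20 − 13 = 7 completes the 20 across.
(1,1) = 7 − 6 = 1 completes the 7 across.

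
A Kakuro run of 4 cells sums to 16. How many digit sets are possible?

4 distinct digits from 1–9 sum between 10 and 30.

8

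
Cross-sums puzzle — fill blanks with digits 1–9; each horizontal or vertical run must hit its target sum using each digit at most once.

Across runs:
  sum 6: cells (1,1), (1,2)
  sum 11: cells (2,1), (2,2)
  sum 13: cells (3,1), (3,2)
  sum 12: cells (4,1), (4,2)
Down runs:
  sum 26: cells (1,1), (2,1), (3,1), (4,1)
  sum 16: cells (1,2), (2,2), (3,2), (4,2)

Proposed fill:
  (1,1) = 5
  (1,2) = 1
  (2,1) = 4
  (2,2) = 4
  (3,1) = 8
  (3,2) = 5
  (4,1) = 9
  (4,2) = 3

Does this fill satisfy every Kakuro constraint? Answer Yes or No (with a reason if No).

No — the across run (2,1)–(2,2) sums to 8, not 11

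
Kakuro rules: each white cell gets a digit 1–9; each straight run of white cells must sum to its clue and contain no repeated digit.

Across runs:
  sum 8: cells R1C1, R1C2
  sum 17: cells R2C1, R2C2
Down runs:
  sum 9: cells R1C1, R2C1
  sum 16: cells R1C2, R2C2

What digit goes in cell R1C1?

17 in 2 cells must be {8,9}; 16 in 2 cells must be {7,9}.
The 8 across and the 16 down share only 7, so R1C2 = 7.
The 17 across and the 9 down share only 8, so R2C1 = 8.
R2C2 = 17 − 8 = 9 completes the 17 across.
R1C1 = 8 − 7 = 1 completes the 8 across.

1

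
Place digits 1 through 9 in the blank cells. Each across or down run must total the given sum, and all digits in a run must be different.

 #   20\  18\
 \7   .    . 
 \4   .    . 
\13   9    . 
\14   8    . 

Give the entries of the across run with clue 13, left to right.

9, 4

4 in 2 cells must be {1,3}.
R2C1 = 1: the only remaining digit allowed by both the 4 across and the 20 down.
R2C2 = 4 − 1 = 3 completes the 4 across.
R3C2 = 13 − 9 = 4 completes the 13 across.
R4C2 = 14 − 8 = 6 completes the 14 across.
R1C1 = 20 − 18 = 2 completes the 20 down.
R1C2 = 7 − 2 = 5 completes the 7 across.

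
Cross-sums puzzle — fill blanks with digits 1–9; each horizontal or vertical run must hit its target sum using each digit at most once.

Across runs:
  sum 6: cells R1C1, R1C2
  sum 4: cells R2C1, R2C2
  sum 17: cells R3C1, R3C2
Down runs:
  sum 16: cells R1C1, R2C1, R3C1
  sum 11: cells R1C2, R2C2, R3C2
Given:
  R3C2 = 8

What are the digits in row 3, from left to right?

4 in 2 cells must be {1,3}; 17 in 2 cells must be {8,9}.
Given what's placed, R2C2 must be 1 to fit the 4 across and 11 down.
R3C1 = 17 − 8 = 9 completes the 17 across.
R1C2 = 11 − 9 = 2 completes the 11 down.
R2C1 = 4 − 1 = 3 completes the 4 across.
R1C1 = 6 − 2 = 4 completes the 6 across.

9, 8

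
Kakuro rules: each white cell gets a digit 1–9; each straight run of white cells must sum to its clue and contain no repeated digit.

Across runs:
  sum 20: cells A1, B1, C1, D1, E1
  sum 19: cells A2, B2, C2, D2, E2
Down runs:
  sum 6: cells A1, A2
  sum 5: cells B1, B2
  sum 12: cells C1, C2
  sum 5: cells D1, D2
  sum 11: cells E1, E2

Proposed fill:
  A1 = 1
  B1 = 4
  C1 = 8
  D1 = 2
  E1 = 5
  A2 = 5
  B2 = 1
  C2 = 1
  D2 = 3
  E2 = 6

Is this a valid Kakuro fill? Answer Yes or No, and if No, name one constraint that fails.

No — the across run A2–E2 sums to 16, not 19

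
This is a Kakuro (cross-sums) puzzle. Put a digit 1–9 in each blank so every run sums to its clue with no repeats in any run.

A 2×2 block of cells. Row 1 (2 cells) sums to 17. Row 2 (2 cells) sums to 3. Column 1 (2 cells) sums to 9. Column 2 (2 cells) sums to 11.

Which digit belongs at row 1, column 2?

9

17 in 2 cells must be {8,9}; 3 in 2 cells must be {1,2}.
The 17 across and the 9 down share only 8, so (1,1) = 8.
(1,2) = 17 − 8 = 9 completes the 17 across.
(2,1) = 9 − 8 = 1 completes the 9 down.
(2,2) = 3 − 1 = 2 completes the 3 across.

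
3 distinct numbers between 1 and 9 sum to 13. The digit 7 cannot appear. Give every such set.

{1,3,9}; {1,4,8}; {2,3,8}; {2,5,6}; {3,4,6}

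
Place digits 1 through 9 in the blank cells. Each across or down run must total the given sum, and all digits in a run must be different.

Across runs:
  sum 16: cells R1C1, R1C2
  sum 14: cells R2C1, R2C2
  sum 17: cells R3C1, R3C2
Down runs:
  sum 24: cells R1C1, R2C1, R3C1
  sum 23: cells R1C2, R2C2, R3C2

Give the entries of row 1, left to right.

16 in 2 cells must be {7,9}; 17 in 2 cells must be {8,9}; 24 in 3 cells must be {7,8,9}.
The 16 across and the 23 down share only 9, so R1C2 = 9.
Given what's placed, R3C2 must be 8 to fit the 17 across and 23 down.
R1C1 = 16 − 9 = 7 completes the 16 across.
R2C2 = 23 − 17 = 6 completes the 23 down.
R3C1 = 17 − 8 = 9 completes the 17 across.
R2C1 = 14 − 6 = 8 completes the 14 across.

7 9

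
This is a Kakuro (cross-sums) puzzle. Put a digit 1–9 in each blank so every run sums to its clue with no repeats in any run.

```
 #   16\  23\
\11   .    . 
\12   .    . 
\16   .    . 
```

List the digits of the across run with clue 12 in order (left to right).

16 in 2 cells must be {7,9}; 23 in 3 cells must be {6,8,9}.
The 16 across and the 23 down share only 9, so R3C2 = 9.
Given what's placed, R2C2 must be 8 to fit the 12 across and 23 down.
R3C1 = 16 − 9 = 7 completes the 16 across.
R1C2 = 23 − 17 = 6 completes the 23 down.
R2C1 = 12 − 8 = 4 completes the 12 across.
R1C1 = 11 − 6 = 5 completes the 11 across.

4 8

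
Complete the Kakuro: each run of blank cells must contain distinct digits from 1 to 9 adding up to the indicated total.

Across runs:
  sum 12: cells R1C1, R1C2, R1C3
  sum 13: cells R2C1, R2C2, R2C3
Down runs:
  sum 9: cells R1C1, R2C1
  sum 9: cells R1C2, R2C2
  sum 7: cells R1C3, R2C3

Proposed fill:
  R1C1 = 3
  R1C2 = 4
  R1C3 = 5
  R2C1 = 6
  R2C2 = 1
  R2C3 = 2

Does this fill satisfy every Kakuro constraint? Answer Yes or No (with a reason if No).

No — the across run R2C1–R2C3 sums to 9, not 13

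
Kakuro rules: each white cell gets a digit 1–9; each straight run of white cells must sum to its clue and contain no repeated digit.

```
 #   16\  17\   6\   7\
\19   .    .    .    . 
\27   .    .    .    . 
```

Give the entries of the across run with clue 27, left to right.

16 in 2 cells must be {7,9}; 17 in 2 cells must be {8,9}.
Nothing is forced directly, so branch on R1C1, whose candidates are 7 or 9. If R1C1 = 9: then R1C2 would have to be in {1,2,3,4,5,6,7} for the 19 across but in {8,9} for the 17 down — contradiction. So R1C1 = 7.
R2C1 = 16 − 7 = 9 completes the 16 down.
Given what's placed, R2C2 must be 8 to fit the 27 across and 17 down.
R2C3 = 4: the only remaining digit allowed by both the 27 across and the 6 down.
R2C4 = 27 − 21 = 6 completes the 27 across.

9 8 4 6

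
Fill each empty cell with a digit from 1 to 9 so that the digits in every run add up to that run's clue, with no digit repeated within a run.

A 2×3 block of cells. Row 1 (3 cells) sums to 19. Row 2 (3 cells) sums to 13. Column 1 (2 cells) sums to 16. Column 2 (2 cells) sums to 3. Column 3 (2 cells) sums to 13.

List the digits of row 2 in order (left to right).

16 in 2 cells must be {7,9}; 3 in 2 cells must be {1,2}.
The 19 across and the 3 down share only 2, so (1,2) = 2.
(2,2) = 3 − 2 = 1 completes the 3 down.
Given what's placed, (1,1) must be 9 to fit the 19 across and 16 down.
(1,3) = 19 − 11 = 8 completes the 19 across.
(2,1) = 16 − 9 = 7 completes the 16 down.
(2,3) = 13 − 8 = 5 completes the 13 across.

7, 1, 5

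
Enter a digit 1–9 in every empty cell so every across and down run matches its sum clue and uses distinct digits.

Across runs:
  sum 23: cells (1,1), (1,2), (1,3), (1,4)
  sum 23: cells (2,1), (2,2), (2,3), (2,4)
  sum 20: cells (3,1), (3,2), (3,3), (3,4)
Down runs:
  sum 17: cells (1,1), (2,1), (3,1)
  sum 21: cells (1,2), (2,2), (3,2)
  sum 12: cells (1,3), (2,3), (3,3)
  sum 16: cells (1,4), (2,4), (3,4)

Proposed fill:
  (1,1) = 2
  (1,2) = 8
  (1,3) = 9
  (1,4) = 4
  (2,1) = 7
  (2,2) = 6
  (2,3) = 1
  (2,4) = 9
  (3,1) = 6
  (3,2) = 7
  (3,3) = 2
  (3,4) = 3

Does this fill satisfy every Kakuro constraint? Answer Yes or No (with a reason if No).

No — the down run (1,1)–(3,1) sums to 15, not 17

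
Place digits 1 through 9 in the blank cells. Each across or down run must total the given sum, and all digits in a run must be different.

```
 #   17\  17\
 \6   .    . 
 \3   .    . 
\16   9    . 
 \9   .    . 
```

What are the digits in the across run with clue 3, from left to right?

2 1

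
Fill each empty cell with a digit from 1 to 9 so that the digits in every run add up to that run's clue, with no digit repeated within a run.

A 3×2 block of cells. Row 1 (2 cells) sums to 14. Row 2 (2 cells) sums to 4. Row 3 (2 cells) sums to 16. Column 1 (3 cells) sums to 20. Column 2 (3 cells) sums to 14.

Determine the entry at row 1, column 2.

6

4 in 2 cells must be {1,3}; 16 in 2 cells must be {7,9}.
The 4 across and the 20 down share only 3, so (2,1) = 3.
(2,2) = 4 − 3 = 1 completes the 4 across.
Given what's placed, (3,1) must be 9 to fit the 16 across and 20 down.
(3,2) = 16 − 9 = 7 completes the 16 across.
(1,1) = 20 − 12 = 8 completes the 20 down.
(1,2) = 14 − 8 = 6 completes the 14 across.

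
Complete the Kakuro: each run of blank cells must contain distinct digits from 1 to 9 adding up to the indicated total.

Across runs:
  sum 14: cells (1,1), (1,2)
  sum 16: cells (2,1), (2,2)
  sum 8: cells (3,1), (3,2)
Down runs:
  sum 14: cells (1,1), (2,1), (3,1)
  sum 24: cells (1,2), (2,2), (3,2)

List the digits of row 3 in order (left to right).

16 in 2 cells must be {7,9}; 24 in 3 cells must be {7,8,9}.
The 8 across and the 24 down share only 7, so (3,2) = 7.
Given what's placed, (2,2) must be 9 to fit the 16 across and 24 down.
(3,1) = 8 − 7 = 1 completes the 8 across.
(1,2) = 24 − 16 = 8 completes the 24 down.
(2,1) = 16 − 9 = 7 completes the 16 across.
(1,1) = 14 − 8 = 6 completes the 14 across.

1 7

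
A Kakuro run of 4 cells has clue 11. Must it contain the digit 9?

No

The only way to make 11 from 4 distinct digits is {1,2,3,5}, which does not contain 9.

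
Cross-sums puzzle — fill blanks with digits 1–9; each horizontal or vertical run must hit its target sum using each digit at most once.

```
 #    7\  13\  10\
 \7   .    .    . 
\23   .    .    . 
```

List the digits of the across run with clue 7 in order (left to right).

1 4 2

7 in 3 cells must be {1,2,4}; 23 in 3 cells must be {6,8,9}.
The 7 across and the 13 down share only 4, so R1C2 = 4.
The 23 across and the 7 down share only 6, so R2C1 = 6.
R2C2 = 13 − 4 = 9 completes the 13 down.
R2C3 = 23 − 15 = 8 completes the 23 across.
R1C1 = 7 − 6 = 1 completes the 7 down.
R1C3 = 7 − 5 = 2 completes the 7 across.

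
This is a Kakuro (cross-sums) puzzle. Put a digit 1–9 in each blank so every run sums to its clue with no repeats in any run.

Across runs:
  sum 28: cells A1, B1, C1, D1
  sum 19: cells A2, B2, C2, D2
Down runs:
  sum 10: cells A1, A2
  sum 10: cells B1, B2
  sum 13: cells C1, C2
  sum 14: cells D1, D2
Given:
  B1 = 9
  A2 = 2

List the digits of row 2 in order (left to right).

2 1 7 9

A1 = 10 − 2 = 8 completes the 10 down.
B2 = 10 − 9 = 1 completes the 10 down.
D2 = 9: the only remaining digit allowed by both the 19 across and the 14 down.
D1 = 14 − 9 = 5 completes the 14 down.
C2 = 19 − 12 = 7 completes the 19 across.
C1 = 28 − 22 = 6 completes the 28 across.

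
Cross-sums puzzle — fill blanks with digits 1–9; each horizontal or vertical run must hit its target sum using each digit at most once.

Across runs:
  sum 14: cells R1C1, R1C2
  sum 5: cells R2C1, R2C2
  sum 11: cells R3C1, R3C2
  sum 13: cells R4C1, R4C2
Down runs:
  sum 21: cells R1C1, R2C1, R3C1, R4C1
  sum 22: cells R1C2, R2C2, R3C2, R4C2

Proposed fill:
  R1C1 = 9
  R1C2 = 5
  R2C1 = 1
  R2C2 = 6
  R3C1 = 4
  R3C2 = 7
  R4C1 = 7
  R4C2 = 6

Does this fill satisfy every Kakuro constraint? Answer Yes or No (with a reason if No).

No — the down run R1C2–R4C2 sums to 24, not 22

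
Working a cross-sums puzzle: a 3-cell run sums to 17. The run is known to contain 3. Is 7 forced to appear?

No

Counterexample: {3,5,9} sums to 17 under that restriction without using 7.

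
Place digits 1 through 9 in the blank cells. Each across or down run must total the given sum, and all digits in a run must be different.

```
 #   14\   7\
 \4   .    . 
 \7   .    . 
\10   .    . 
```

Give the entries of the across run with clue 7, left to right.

5, 2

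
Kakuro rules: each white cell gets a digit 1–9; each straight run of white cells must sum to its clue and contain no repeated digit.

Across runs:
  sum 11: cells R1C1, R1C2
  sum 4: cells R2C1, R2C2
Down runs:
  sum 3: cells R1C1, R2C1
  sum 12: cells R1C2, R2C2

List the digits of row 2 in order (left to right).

4 in 2 cells must be {1,3}; 3 in 2 cells must be {1,2}.
The 11 across and the 3 down share only 2, so R1C1 = 2.
R1C2 = 11 − 2 = 9 completes the 11 across.
R2C1 = 3 − 2 = 1 completes the 3 down.
R2C2 = 4 − 1 = 3 completes the 4 across.

1, 3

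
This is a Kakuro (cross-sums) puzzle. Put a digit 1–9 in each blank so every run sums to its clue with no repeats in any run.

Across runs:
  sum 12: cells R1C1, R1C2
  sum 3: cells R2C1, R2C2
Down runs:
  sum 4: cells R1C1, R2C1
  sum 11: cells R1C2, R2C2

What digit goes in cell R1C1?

3

3 in 2 cells must be {1,2}; 4 in 2 cells must be {1,3}.
The 12 across and the 4 down share only 3, so R1C1 = 3.
R1C2 = 12 − 3 = 9 completes the 12 across.
R2C1 = 4 − 3 = 1 completes the 4 down.
R2C2 = 3 − 1 = 2 completes the 3 across.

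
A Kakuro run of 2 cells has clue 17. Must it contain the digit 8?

The only way to make 17 from 2 distinct digits is {8,9}, which contains 8.

Yes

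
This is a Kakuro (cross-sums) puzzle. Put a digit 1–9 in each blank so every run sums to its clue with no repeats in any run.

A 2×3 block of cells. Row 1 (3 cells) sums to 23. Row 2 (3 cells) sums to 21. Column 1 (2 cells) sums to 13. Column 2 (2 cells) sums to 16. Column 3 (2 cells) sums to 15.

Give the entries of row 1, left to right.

8 9 6

23 in 3 cells must be {6,8,9}; 16 in 2 cells must be {7,9}.
The 23 across and the 16 down share only 9, so (1,2) = 9.
(2,2) = 16 − 9 = 7 completes the 16 down.
Nothing is forced directly, so branch on (1,1), whose candidates are 6 or 8. If (1,1) = 6: that forces (1,3) = 8, after which (2,1) would have to be in {5,6,8,9} for the 21 across but in {7} for the 13 down — contradiction. So (1,1) = 8.
(1,3) = 23 − 17 = 6 completes the 23 across.
(2,1) = 13 − 8 = 5 completes the 13 down.
(2,3) = 21 − 12 = 9 completes the 21 across.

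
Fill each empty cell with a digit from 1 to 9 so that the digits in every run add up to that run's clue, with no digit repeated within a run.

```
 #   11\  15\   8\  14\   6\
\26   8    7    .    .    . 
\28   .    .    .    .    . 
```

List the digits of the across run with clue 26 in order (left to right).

R2C1 = 11 − 8 = 3 completes the 11 down.
R2C2 = 15 − 7 = 8 completes the 15 down.
No cell is forced outright now. R1C4 can only be 5 or 6 (the digits allowed by both its 26 across and its 14 down). If R1C4 = 6: then R2C4 would have to be in {1,2,4,6,7,9} for the 28 across but in {8} for the 14 down — contradiction. So R1C4 = 5.
R1C3 = 2: the only remaining digit allowed by both the 26 across and the 8 down.
R1C5 = 26 − 22 = 4 completes the 26 across.
R2C3 = 8 − 2 = 6 completes the 8 down.
R2C4 = 14 − 5 = 9 completes the 14 down.
R2C5 = 28 − 26 = 2 completes the 28 across.

8, 7, 2, 5, 4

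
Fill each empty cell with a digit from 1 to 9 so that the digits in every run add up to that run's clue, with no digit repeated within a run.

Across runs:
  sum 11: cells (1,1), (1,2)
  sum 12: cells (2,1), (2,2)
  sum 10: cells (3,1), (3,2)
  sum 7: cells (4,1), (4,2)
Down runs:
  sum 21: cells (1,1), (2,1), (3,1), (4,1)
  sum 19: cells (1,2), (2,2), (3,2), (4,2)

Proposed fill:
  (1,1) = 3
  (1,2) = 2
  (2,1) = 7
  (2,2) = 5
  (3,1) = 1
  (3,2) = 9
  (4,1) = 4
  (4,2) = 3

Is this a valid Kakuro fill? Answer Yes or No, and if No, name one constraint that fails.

No — the down run (1,1)–(4,1) sums to 15, not 21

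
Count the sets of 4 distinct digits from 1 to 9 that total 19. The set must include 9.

4 distinct digits from 1–9 sum between 10 and 30.
Keeping only sets containing 9.
Enumerating: {1,2,7,9}, {1,3,6,9}, {1,4,5,9}, {2,3,5,9}.

4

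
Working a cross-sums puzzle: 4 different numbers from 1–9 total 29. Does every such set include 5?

Yes

The only way to make 29 from 4 distinct digits is {5,7,8,9}, which contains 5.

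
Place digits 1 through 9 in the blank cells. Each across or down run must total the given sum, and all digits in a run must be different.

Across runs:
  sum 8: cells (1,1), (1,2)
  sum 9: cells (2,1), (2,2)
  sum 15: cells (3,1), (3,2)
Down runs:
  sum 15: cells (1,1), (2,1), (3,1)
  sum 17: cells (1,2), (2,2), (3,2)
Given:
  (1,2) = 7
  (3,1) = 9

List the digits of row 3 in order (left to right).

9 6

(1,1) = 8 − 7 = 1 completes the 8 across.
(2,1) = 15 − 10 = 5 completes the 15 down.
(2,2) = 9 − 5 = 4 completes the 9 across.
(3,2) = 15 − 9 = 6 completes the 15 across.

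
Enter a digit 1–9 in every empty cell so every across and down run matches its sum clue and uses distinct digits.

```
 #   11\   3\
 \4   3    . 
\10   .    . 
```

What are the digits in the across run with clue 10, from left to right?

4 in 2 cells must be {1,3}; 3 in 2 cells must be {1,2}.
R1C2 = 4 − 3 = 1 completes the 4 across.
R2C1 = 11 − 3 = 8 completes the 11 down.
R2C2 = 10 − 8 = 2 completes the 10 across.

8 2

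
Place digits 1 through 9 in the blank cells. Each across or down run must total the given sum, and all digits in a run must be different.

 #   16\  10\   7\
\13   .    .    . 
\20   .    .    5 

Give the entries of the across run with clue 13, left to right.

16 in 2 cells must be {7,9}.
R1C3 = 7 − 5 = 2 completes the 7 down.
R1C1 = 7: the only remaining digit allowed by both the 13 across and the 16 down.
R1C2 = 13 − 9 = 4 completes the 13 across.
R2C1 = 16 − 7 = 9 completes the 16 down.
R2C2 = 20 − 14 = 6 completes the 20 across.

7, 4, 2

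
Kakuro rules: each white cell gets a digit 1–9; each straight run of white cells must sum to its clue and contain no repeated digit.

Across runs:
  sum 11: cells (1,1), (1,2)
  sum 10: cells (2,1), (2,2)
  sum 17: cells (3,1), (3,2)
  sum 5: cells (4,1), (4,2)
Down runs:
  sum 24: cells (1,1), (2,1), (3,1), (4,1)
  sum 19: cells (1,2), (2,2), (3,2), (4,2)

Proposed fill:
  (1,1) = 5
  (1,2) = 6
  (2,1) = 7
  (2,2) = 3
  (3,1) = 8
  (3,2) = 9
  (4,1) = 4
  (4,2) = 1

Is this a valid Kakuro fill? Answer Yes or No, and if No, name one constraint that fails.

Yes

Across: 5+6=11; 7+3=10; 8+9=17; 4+1=5. Down: 5+7+8+4=24; 6+3+9+1=19. No digit repeats within any run.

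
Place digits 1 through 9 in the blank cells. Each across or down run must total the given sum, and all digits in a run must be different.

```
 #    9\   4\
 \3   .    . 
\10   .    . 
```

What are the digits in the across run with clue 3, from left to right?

3 in 2 cells must be {1,2}; 4 in 2 cells must be {1,3}.
The 3 across and the 4 down share only 1, so R1C2 = 1.
R2C2 = 4 − 1 = 3 completes the 4 down.
R1C1 = 3 − 1 = 2 completes the 3 across.
R2C1 = 10 − 3 = 7 completes the 10 across.

2 1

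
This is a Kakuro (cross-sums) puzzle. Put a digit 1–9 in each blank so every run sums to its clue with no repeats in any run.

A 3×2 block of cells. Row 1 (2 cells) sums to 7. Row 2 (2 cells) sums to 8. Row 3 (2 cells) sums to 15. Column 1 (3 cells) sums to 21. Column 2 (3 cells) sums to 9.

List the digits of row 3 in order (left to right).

9, 6

The 15 across and the 9 down share only 6, so (3,2) = 6.
(3,1) = 15 − 6 = 9 completes the 15 across.
Nothing is forced directly, so branch on (1,1), whose candidates are 4 or 5. If (1,1) = 4: then (1,2) would have to be in {3} for the 7 across but in {1,2} for the 9 down — contradiction. So (1,1) = 5.
(1,2) = 7 − 5 = 2 completes the 7 across.
(2,1) = 21 − 14 = 7 completes the 21 down.
(2,2) = 8 − 7 = 1 completes the 8 across.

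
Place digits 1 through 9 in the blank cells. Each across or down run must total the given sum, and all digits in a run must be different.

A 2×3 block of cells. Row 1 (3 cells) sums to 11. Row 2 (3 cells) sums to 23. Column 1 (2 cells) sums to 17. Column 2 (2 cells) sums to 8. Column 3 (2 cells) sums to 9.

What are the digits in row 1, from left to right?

8 2 1

23 in 3 cells must be {6,8,9}; 17 in 2 cells must be {8,9}.
The 11 across and the 17 down share only 8, so (1,1) = 8.
(2,1) = 17 − 8 = 9 completes the 17 down.
Given what's placed, (2,2) must be 6 to fit the 23 across and 8 down.
(2,3) = 23 − 15 = 8 completes the 23 across.
(1,2) = 8 − 6 = 2 completes the 8 down.
(1,3) = 11 − 10 = 1 completes the 11 across.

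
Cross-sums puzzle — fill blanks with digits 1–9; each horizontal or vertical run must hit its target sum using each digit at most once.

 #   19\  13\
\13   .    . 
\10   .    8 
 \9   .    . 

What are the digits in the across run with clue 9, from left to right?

R1C2 = 4: the only remaining digit allowed by both the 13 across and the 13 down.
R2C1 = 10 − 8 = 2 completes the 10 across.
Given what's placed, R3C1 must be 8 to fit the 9 across and 19 down.
R3C2 = 9 − 8 = 1 completes the 9 across.
R1C1 = 13 − 4 = 9 completes the 13 across.

8 1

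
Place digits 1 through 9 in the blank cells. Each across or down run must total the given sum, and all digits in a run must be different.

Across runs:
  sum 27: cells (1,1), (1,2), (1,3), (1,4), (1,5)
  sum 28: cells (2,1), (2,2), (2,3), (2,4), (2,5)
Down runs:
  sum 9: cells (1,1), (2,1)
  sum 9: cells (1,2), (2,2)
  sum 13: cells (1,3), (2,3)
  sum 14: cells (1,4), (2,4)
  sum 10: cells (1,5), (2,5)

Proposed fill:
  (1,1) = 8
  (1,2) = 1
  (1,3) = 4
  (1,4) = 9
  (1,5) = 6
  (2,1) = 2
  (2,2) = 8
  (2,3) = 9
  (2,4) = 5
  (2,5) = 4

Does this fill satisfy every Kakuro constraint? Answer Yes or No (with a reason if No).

No — the across run (1,1)–(1,5) sums to 28, not 27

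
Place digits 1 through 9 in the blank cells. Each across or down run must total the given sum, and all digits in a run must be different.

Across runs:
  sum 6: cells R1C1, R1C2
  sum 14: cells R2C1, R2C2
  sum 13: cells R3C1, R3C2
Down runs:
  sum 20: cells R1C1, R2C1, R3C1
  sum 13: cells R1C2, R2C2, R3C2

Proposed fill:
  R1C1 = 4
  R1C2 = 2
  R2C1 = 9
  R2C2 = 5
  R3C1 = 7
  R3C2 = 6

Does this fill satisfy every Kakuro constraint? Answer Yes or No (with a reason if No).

Yes

Across: 4+2=6; 9+5=14; 7+6=13. Down: 4+9+7=20; 2+5+6=13. No digit repeats within any run.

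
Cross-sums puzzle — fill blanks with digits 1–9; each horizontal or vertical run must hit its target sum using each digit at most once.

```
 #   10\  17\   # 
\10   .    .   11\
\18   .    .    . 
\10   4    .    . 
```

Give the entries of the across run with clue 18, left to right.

5 7 6

Given what's placed, R1C1 must be 1 to fit the 10 across and 10 down.
R1C2 = 10 − 1 = 9 completes the 10 across.
R2C1 = 10 − 5 = 5 completes the 10 down.
R3C3 = 5: the only remaining digit allowed by both the 10 across and the 11 down.
R2C3 = 11 − 5 = 6 completes the 11 down.
R3C2 = 10 − 9 = 1 completes the 10 across.
R2C2 = 18 − 11 = 7 completes the 18 across.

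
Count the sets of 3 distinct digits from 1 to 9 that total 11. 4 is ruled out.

3

3 distinct digits from 1–9 sum between 6 and 24.
Dropping sets that contain 4.
Enumerating: {1,2,8}, {1,3,7}, {2,3,6}.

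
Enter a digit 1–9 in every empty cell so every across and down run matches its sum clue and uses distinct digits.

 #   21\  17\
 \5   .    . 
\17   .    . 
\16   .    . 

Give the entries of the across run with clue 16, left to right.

17 in 2 cells must be {8,9}; 16 in 2 cells must be {7,9}.
The 5 across and the 21 down share only 4, so R1C1 = 4.
R1C2 = 5 − 4 = 1 completes the 5 across.
Given what's placed, R2C2 must be 9 to fit the 17 across and 17 down.
R3C1 = 9: the only remaining digit allowed by both the 16 across and the 21 down.
R3C2 = 16 − 9 = 7 completes the 16 across.
R2C1 = 17 − 9 = 8 completes the 17 across.

9 7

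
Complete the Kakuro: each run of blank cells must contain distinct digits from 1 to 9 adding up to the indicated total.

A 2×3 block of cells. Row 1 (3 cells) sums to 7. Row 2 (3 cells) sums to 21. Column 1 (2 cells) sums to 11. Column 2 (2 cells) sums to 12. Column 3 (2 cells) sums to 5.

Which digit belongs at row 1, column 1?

2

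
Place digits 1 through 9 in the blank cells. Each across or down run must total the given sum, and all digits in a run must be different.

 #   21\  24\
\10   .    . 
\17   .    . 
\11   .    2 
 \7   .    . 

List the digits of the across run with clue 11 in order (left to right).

17 in 2 cells must be {8,9}.
R3C1 = 11 − 2 = 9 completes the 11 across.
Given what's placed, R2C1 must be 8 to fit the 17 across and 21 down.
R2C2 = 17 − 8 = 9 completes the 17 across.
Nothing is forced directly, so branch on R1C1, whose candidates are 1 or 3. If R1C1 = 1: then R1C2 would have to be in {9} for the 10 across but in {5,6,7,8} for the 24 down — contradiction. So R1C1 = 3.
R1C2 = 10 − 3 = 7 completes the 10 across.
R4C1 = 21 − 20 = 1 completes the 21 down.
R4C2 = 7 − 1 = 6 completes the 7 across.

9 2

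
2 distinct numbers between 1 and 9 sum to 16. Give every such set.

2 distinct digits from 1–9 sum between 3 and 17.
Only one set works: {7,9}.

{7,9}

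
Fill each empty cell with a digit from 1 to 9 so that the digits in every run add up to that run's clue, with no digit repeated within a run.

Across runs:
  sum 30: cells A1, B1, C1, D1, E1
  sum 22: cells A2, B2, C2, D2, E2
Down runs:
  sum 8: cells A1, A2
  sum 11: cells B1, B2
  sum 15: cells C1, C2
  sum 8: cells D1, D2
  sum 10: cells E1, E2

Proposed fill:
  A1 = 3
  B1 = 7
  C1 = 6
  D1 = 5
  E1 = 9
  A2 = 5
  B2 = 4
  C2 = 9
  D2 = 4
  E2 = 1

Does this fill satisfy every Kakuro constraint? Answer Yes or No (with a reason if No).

No — the across run A2–E2 sums to 23, not 22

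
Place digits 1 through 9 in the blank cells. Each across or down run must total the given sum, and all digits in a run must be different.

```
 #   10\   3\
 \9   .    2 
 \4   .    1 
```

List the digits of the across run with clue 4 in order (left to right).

3 1

4 in 2 cells must be {1,3}; 3 in 2 cells must be {1,2}.
R1C1 = 9 − 2 = 7 completes the 9 across.
R2C1 = 4 − 1 = 3 completes the 4 across.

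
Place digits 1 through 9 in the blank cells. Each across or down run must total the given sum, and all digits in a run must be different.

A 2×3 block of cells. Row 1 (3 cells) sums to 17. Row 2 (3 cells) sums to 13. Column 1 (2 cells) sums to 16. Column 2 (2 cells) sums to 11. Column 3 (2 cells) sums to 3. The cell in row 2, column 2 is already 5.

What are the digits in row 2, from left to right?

16 in 2 cells must be {7,9}; 3 in 2 cells must be {1,2}.
(1,2) = 11 − 5 = 6 completes the 11 down.
Given what's placed, (1,3) must be 2 to fit the 17 across and 3 down.
Given what's placed, (2,1) must be 7 to fit the 13 across and 16 down.
(2,3) = 13 − 12 = 1 completes the 13 across.
(1,1) = 17 − 8 = 9 completes the 17 across.

7, 5, 1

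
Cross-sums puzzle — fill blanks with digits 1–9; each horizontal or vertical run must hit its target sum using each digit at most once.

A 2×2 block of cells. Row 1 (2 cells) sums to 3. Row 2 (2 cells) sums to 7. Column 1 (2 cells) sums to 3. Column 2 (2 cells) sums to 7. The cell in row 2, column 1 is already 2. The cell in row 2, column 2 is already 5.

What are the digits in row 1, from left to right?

3 in 2 cells must be {1,2}.
(1,1) = 3 − 2 = 1 completes the 3 down.
(1,2) = 3 − 1 = 2 completes the 3 across.

1 2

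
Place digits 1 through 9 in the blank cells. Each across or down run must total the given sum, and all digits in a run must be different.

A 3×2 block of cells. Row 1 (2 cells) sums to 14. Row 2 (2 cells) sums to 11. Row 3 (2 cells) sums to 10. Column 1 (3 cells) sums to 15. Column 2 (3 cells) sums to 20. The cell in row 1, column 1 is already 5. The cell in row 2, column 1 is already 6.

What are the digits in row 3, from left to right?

4, 6

(1,2) = 14 − 5 = 9 completes the 14 across.
(2,2) = 11 − 6 = 5 completes the 11 across.
(3,1) = 15 − 11 = 4 completes the 15 down.
(3,2) = 10 − 4 = 6 completes the 10 across.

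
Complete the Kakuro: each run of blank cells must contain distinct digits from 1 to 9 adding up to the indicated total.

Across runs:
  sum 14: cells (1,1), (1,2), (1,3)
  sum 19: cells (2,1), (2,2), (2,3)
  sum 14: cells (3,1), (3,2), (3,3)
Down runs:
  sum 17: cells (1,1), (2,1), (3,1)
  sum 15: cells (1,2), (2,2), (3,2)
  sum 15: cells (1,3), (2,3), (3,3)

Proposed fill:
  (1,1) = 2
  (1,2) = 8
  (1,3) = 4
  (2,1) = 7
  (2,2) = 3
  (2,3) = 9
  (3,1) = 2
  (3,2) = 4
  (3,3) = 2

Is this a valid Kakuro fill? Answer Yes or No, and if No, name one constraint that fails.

No — the across run (3,1)–(3,3) sums to 8, not 14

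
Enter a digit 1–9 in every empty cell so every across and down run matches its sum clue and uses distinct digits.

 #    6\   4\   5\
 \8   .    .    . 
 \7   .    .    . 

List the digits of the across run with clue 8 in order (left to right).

4, 3, 1

7 in 3 cells must be {1,2,4}; 4 in 2 cells must be {1,3}.
The 7 across and the 4 down share only 1, so R2C2 = 1.
R1C2 = 4 − 1 = 3 completes the 4 down.
Nothing is forced directly, so branch on R2C1, whose candidates are 2 or 4. If R2C1 = 4: then R1C1 would have to be in {1,4} for the 8 across but in {2} for the 6 down — contradiction. So R2C1 = 2.
R1C1 = 6 − 2 = 4 completes the 6 down.
R1C3 = 8 − 7 = 1 completes the 8 across.
R2C3 = 7 − 3 = 4 completes the 7 across.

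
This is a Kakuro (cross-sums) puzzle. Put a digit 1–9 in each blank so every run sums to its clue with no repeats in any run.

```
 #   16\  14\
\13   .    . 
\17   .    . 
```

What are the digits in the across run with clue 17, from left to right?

17 in 2 cells must be {8,9}; 16 in 2 cells must be {7,9}.
The 17 across and the 16 down share only 9, so R2C1 = 9.
R2C2 = 17 − 9 = 8 completes the 17 across.
R1C1 = 16 − 9 = 7 completes the 16 down.
R1C2 = 13 − 7 = 6 completes the 13 across.

9 8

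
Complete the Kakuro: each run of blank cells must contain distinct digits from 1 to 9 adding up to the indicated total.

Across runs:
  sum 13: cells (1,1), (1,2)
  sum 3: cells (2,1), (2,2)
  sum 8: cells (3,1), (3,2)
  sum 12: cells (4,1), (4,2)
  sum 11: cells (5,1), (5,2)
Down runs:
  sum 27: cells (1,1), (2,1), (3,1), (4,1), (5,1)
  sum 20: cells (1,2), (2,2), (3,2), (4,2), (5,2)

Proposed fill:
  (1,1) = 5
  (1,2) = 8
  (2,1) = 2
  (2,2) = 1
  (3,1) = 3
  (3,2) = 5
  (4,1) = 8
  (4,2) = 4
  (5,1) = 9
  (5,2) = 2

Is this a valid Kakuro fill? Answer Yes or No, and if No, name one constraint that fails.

Yes

Across: 5+8=13; 2+1=3; 3+5=8; 8+4=12; 9+2=11. Down: 5+2+3+8+9=27; 8+1+5+4+2=20. No digit repeats within any run.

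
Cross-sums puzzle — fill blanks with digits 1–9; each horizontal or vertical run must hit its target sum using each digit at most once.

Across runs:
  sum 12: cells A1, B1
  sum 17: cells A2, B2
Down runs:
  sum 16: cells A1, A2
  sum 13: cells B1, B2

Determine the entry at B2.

8

17 in 2 cells must be {8,9}; 16 in 2 cells must be {7,9}.
The 17 across and the 16 down share only 9, so A2 = 9.
B2 = 17 − 9 = 8 completes the 17 across.
A1 = 16 − 9 = 7 completes the 16 down.
B1 = 12 − 7 = 5 completes the 12 across.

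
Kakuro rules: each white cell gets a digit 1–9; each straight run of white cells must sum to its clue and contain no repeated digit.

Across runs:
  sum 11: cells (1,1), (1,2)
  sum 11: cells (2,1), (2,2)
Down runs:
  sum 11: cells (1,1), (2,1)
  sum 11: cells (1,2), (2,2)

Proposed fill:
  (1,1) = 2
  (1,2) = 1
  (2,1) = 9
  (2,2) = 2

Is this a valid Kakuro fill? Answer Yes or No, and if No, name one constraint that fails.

No — the down run (1,2)–(2,2) sums to 3, not 11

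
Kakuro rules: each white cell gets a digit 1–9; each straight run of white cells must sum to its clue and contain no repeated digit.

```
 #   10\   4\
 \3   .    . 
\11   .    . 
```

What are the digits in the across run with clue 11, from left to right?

3 in 2 cells must be {1,2}; 4 in 2 cells must be {1,3}.
The 3 across and the 4 down share only 1, so R1C2 = 1.
R2C2 = 4 − 1 = 3 completes the 4 down.
R1C1 = 3 − 1 = 2 completes the 3 across.
R2C1 = 11 − 3 = 8 completes the 11 across.

8 3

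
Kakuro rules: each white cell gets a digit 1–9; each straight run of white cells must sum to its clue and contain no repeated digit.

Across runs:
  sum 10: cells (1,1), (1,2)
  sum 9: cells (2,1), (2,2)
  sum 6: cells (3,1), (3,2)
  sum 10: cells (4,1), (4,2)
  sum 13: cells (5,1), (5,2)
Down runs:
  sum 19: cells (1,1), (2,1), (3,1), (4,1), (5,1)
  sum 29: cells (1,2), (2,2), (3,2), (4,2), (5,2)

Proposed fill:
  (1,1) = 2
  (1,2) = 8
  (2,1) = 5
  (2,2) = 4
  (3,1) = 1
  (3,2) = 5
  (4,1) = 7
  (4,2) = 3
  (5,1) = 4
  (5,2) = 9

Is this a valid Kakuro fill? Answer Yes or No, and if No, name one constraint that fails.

Across: 2+8=10; 5+4=9; 1+5=6; 7+3=10; 4+9=13. Down: 2+5+1+7+4=19; 8+4+5+3+9=29. No digit repeats within any run.

Yes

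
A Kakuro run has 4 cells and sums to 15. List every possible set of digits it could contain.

{1,2,3,9}; {1,2,4,8}; {1,2,5,7}; {1,3,4,7}; {1,3,5,6}; {2,3,4,6}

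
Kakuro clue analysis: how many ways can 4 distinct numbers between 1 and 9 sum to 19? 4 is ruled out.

6

4 distinct digits from 1–9 sum between 10 and 30.
Dropping sets that contain 4.
Enumerating: {1,2,7,9}, {1,3,6,9}, {1,3,7,8}, {1,5,6,7}, {2,3,5,9}, {2,3,6,8}.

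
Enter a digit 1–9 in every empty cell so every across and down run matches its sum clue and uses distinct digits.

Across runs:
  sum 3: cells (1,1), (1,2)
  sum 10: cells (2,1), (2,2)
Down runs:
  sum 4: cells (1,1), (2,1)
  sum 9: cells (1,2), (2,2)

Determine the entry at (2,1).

3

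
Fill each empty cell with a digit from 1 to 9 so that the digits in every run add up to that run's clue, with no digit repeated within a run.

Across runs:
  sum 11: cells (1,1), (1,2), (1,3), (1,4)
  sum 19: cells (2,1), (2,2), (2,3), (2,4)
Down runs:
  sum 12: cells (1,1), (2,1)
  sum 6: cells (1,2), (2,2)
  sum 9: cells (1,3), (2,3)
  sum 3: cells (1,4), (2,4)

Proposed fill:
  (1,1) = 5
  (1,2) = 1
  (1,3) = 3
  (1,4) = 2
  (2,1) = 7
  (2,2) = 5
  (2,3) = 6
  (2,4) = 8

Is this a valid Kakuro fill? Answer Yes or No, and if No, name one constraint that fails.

No — the across run (2,1)–(2,4) sums to 26, not 19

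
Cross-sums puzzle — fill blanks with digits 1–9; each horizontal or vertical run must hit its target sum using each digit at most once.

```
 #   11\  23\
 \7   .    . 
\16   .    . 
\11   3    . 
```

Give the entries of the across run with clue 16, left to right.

16 in 2 cells must be {7,9}; 23 in 3 cells must be {6,8,9}.
The 7 across and the 23 down share only 6, so R1C2 = 6.
R2C1 = 7: the only remaining digit allowed by both the 16 across and the 11 down.
R2C2 = 16 − 7 = 9 completes the 16 across.
R3C2 = 11 − 3 = 8 completes the 11 across.
R1C1 = 7 − 6 = 1 completes the 7 across.

7 9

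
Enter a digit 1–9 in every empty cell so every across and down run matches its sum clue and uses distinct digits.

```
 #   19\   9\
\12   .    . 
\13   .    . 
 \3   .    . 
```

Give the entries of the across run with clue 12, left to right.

9 3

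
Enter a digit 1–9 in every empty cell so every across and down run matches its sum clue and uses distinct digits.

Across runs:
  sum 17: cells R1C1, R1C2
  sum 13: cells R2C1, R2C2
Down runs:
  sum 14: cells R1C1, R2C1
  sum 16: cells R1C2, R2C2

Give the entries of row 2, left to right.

6 7

17 in 2 cells must be {8,9}; 16 in 2 cells must be {7,9}.
The 17 across and the 16 down share only 9, so R1C2 = 9.
R2C2 = 16 − 9 = 7 completes the 16 down.
R1C1 = 17 − 9 = 8 completes the 17 across.
R2C1 = 13 − 7 = 6 completes the 13 across.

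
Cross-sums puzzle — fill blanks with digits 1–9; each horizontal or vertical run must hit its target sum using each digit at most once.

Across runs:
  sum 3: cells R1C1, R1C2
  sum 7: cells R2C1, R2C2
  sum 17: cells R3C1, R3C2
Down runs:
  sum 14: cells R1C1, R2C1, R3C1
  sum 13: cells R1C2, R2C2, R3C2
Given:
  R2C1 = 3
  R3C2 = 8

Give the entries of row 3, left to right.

9, 8

3 in 2 cells must be {1,2}; 17 in 2 cells must be {8,9}.
Given what's placed, R1C1 must be 2 to fit the 3 across and 14 down.
R1C2 = 3 − 2 = 1 completes the 3 across.
R2C2 = 7 − 3 = 4 completes the 7 across.
R3C1 = 17 − 8 = 9 completes the 17 across.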